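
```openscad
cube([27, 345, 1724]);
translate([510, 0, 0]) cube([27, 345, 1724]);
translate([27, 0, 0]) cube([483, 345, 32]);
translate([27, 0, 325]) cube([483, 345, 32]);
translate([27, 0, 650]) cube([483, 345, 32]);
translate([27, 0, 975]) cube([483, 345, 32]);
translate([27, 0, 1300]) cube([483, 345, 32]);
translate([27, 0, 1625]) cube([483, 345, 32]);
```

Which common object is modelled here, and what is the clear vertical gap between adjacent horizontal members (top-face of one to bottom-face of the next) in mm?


A bookshelf. The clear shelf gap is 293 mm.

Two tall side panels with 6 horizontal boards between them — a bookshelf. The first two shelf undersides are at z = 0 and z = 325; with shelf thickness 32, the clear gap is 325 − 0 − 32 = 293 mm.


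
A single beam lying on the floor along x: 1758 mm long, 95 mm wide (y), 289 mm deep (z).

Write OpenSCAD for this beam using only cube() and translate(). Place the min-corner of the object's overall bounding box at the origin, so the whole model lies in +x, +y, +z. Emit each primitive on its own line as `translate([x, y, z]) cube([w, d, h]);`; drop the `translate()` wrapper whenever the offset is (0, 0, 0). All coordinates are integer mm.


cube([1758, 95, 289]);


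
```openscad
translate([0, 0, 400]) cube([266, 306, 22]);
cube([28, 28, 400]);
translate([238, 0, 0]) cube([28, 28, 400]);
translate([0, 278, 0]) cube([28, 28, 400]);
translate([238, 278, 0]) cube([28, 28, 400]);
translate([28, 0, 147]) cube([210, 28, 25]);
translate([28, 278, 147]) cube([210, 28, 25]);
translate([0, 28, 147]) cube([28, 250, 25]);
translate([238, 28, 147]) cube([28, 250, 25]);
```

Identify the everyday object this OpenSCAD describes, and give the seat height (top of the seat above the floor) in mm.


A stool. The seat height is 422 mm.

A 266×306×22 slab at z = 400 on four corner posts — a stool. The seat top is 400 + 22 = 422 mm.


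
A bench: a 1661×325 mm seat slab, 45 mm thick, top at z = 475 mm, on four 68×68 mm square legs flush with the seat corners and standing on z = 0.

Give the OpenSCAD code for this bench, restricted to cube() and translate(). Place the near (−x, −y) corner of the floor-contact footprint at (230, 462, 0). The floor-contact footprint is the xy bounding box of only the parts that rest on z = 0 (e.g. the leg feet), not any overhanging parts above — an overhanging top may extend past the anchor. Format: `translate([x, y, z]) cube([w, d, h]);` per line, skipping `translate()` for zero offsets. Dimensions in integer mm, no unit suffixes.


translate([230, 462, 430]) cube([1661, 325, 45]);
translate([230, 462, 0]) cube([68, 68, 430]);
translate([230, 719, 0]) cube([68, 68, 430]);
translate([1823, 462, 0]) cube([68, 68, 430]);
translate([1823, 719, 0]) cube([68, 68, 430]);


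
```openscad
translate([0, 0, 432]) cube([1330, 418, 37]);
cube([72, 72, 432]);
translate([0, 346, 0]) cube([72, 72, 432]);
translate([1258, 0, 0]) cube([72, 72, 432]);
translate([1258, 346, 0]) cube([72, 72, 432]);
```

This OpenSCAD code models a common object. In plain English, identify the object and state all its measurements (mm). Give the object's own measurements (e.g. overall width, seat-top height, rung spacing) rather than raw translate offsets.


A long wooden bench with a 1330 mm (x) × 418 mm (y) seat, 37 mm thick, its top surface 469 mm above the floor. Four 72 mm square legs at the seat corners, flush with the edges, run from z = 0 to the seat underside.


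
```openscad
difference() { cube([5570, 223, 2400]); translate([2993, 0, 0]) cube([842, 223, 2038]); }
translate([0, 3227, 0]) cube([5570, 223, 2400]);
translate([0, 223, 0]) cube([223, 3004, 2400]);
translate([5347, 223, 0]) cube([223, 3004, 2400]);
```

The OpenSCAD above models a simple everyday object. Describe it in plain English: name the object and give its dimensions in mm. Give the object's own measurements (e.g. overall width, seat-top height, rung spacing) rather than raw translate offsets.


A single room: four walls, each 2400 mm tall and 223 mm thick, enclosing an outside footprint 5570×3450 mm (x × y), no floor or roof. The front and back walls (−y and +y sides) run the full x-width; the side walls fit between their inner faces. A door opening 842 mm wide and 2038 mm tall is cut through the front wall from the floor up, its −x edge 2993 mm from the wall's −x end.


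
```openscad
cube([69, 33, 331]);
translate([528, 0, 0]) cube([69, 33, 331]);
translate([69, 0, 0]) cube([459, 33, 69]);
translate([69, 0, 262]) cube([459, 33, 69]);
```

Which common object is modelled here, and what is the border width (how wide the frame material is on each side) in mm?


A picture frame. The border width is 69 mm.

Four thin pieces enclosing a rectangular opening — a picture frame. The two full-height stiles are 331 mm tall; the top rail sits at z = 262 and is 69 mm tall, so the border above the opening is 331 − 262 = 69 mm, matching the stile x-width.


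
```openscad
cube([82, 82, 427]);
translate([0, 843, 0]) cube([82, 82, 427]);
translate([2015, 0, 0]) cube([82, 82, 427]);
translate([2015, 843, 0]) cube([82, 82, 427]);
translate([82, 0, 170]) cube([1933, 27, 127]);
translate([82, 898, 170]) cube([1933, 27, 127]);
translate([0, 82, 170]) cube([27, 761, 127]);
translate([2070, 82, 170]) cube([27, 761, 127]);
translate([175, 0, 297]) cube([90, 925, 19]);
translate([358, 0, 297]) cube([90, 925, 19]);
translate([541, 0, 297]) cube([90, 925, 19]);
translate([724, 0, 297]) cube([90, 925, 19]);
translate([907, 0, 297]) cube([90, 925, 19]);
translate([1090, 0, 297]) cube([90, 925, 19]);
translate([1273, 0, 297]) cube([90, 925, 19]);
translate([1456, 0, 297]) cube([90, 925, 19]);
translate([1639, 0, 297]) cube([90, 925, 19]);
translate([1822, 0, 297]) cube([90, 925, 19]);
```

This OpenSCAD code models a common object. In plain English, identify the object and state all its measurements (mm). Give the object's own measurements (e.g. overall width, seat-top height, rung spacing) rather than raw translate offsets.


A bed frame 2097 mm long (x) by 925 mm wide (y). Four 82×82 mm corner posts, 427 mm tall, at the corners of the footprint. Four rails of 27 mm thickness and 127 mm height run between adjacent posts with their undersides at z = 170 mm, their outer faces flush with the outside of the frame (the two x-running rails run between the posts' inner faces; the two y-running rails run between the posts' inner faces). 10 slats, each 90 mm wide (x) and 19 mm thick, lie across the top of the two x-running rails, running the full 925 mm width of the frame in y; along x they sit between the end posts with a 93 mm gap after the −x posts and between neighbouring slats, leaving 103 mm before the +x posts.


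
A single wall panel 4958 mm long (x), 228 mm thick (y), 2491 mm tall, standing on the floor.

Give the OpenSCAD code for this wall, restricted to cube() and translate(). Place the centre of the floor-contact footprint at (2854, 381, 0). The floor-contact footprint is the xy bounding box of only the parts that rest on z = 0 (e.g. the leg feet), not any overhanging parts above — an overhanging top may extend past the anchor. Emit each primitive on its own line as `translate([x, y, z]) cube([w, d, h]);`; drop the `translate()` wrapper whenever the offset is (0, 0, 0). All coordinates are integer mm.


translate([375, 267, 0]) cube([4958, 228, 2491]);


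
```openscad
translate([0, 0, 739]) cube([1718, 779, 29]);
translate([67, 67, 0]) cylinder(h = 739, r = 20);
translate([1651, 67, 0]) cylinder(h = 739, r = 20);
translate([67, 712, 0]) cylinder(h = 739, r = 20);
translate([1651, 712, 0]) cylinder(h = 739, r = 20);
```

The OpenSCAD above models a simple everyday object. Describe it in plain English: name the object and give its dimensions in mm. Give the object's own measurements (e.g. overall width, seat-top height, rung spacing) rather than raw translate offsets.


A table: top 1718 mm (x) × 779 mm (y), 29 mm thick, upper face at z = 768 mm, on four round legs of 40 mm diameter, each leg's bounding box inset 47 mm from the nearest pair of top edges from z = 0 to the bottom of the top.


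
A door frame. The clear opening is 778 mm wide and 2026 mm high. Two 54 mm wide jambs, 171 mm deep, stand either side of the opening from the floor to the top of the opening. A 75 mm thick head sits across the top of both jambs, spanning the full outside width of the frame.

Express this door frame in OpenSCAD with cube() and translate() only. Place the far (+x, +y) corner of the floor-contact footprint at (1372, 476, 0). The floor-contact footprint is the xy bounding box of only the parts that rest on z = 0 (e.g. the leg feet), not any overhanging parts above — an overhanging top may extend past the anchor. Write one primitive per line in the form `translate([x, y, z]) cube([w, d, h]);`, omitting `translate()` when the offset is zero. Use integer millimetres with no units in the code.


translate([486, 305, 0]) cube([54, 171, 2026]);
translate([1318, 305, 0]) cube([54, 171, 2026]);
translate([486, 305, 2026]) cube([886, 171, 75]);


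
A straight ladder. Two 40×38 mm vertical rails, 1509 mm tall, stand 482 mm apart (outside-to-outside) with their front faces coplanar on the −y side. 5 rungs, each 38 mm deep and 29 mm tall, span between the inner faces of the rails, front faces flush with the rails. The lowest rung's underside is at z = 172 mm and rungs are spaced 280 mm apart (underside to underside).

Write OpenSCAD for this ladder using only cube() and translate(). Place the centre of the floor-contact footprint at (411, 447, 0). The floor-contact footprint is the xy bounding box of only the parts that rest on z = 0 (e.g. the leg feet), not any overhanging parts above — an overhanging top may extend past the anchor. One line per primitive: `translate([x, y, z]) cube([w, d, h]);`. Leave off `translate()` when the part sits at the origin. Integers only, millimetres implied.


translate([170, 428, 0]) cube([40, 38, 1509]);
translate([612, 428, 0]) cube([40, 38, 1509]);
translate([210, 428, 172]) cube([402, 38, 29]);
translate([210, 428, 452]) cube([402, 38, 29]);
translate([210, 428, 732]) cube([402, 38, 29]);
translate([210, 428, 1012]) cube([402, 38, 29]);
translate([210, 428, 1292]) cube([402, 38, 29]);


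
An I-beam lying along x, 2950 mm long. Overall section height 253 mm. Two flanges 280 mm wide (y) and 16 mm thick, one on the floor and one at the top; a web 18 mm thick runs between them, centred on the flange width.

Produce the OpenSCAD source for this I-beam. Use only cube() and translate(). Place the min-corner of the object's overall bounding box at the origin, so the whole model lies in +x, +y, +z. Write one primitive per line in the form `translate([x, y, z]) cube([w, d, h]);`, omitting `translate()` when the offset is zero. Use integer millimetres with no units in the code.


cube([2950, 280, 16]);
translate([0, 131, 16]) cube([2950, 18, 221]);
translate([0, 0, 237]) cube([2950, 280, 16]);


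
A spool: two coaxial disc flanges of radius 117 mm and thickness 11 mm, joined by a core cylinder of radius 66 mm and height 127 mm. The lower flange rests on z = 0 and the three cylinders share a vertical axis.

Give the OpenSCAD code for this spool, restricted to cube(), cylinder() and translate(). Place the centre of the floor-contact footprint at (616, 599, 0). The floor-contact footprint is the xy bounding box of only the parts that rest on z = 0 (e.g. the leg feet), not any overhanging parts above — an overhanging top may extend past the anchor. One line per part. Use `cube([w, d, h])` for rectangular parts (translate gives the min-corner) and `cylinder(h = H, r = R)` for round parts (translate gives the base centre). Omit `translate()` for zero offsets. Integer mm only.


translate([616, 599, 0]) cylinder(h = 11, r = 117);
translate([616, 599, 11]) cylinder(h = 127, r = 66);
translate([616, 599, 138]) cylinder(h = 11, r = 117);


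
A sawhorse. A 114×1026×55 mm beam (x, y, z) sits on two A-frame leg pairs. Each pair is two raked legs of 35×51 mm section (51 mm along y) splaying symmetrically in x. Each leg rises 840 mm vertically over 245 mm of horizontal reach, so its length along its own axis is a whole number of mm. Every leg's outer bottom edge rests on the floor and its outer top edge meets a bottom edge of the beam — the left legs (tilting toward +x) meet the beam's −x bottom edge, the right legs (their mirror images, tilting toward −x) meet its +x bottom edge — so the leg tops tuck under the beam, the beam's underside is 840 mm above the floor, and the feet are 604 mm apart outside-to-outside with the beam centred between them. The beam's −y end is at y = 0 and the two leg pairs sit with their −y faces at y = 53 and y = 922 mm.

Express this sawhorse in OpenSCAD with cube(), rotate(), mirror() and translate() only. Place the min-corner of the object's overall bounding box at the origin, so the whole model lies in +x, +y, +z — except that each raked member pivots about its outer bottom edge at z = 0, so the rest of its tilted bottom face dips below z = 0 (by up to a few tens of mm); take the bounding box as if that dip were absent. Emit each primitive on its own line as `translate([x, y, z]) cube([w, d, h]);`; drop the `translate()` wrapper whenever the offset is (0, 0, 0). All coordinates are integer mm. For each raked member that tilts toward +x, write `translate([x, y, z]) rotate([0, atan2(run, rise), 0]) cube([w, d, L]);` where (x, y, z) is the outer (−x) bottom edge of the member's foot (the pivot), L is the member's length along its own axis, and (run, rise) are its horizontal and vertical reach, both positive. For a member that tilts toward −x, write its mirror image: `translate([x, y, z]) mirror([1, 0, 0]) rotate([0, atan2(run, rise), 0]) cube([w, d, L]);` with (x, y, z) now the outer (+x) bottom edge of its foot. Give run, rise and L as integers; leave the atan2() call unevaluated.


translate([245, 0, 840]) cube([114, 1026, 55]);
translate([0, 53, 0]) rotate([0, atan2(245, 840), 0]) cube([35, 51, 875]);
translate([604, 53, 0]) mirror([1, 0, 0]) rotate([0, atan2(245, 840), 0]) cube([35, 51, 875]);
translate([0, 922, 0]) rotate([0, atan2(245, 840), 0]) cube([35, 51, 875]);
translate([604, 922, 0]) mirror([1, 0, 0]) rotate([0, atan2(245, 840), 0]) cube([35, 51, 875]);


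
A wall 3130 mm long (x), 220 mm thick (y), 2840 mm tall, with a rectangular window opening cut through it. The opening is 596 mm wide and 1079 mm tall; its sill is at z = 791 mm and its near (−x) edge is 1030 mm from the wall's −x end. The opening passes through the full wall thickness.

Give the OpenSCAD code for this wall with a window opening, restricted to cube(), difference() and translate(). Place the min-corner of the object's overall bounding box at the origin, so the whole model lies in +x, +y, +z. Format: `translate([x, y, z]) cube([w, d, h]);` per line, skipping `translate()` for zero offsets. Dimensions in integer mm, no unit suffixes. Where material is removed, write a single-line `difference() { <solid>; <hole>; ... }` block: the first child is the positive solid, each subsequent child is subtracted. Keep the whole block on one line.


difference() { cube([3130, 220, 2840]); translate([1030, 0, 791]) cube([596, 220, 1079]); }


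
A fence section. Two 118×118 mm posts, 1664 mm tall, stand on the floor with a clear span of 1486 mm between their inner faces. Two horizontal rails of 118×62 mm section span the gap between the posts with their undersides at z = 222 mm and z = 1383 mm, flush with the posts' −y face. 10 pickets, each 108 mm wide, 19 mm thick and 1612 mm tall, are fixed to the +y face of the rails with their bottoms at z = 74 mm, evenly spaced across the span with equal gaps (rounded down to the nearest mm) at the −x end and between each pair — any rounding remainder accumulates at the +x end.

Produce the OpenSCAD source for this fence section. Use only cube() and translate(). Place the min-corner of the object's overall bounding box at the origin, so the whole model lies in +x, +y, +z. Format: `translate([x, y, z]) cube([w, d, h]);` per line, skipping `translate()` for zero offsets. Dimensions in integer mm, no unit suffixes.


cube([118, 118, 1664]);
translate([1604, 0, 0]) cube([118, 118, 1664]);
translate([118, 0, 222]) cube([1486, 118, 62]);
translate([118, 0, 1383]) cube([1486, 118, 62]);
translate([154, 118, 74]) cube([108, 19, 1612]);
translate([298, 118, 74]) cube([108, 19, 1612]);
translate([442, 118, 74]) cube([108, 19, 1612]);
translate([586, 118, 74]) cube([108, 19, 1612]);
translate([730, 118, 74]) cube([108, 19, 1612]);
translate([874, 118, 74]) cube([108, 19, 1612]);
translate([1018, 118, 74]) cube([108, 19, 1612]);
translate([1162, 118, 74]) cube([108, 19, 1612]);
translate([1306, 118, 74]) cube([108, 19, 1612]);
translate([1450, 118, 74]) cube([108, 19, 1612]);


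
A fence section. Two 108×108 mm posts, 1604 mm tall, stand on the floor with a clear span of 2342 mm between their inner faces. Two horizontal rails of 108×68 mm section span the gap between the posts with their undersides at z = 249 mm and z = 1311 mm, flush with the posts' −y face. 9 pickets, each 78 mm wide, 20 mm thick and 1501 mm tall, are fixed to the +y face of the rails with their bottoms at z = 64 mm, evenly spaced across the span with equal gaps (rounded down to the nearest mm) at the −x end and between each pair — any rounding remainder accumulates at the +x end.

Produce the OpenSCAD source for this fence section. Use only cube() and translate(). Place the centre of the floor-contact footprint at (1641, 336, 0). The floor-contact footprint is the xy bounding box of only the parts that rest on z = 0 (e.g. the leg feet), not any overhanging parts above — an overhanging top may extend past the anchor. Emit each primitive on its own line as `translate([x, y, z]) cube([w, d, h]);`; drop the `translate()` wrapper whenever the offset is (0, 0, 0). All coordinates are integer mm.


translate([362, 282, 0]) cube([108, 108, 1604]);
translate([2812, 282, 0]) cube([108, 108, 1604]);
translate([470, 282, 249]) cube([2342, 108, 68]);
translate([470, 282, 1311]) cube([2342, 108, 68]);
translate([634, 390, 64]) cube([78, 20, 1501]);
translate([876, 390, 64]) cube([78, 20, 1501]);
translate([1118, 390, 64]) cube([78, 20, 1501]);
translate([1360, 390, 64]) cube([78, 20, 1501]);
translate([1602, 390, 64]) cube([78, 20, 1501]);
translate([1844, 390, 64]) cube([78, 20, 1501]);
translate([2086, 390, 64]) cube([78, 20, 1501]);
translate([2328, 390, 64]) cube([78, 20, 1501]);
translate([2570, 390, 64]) cube([78, 20, 1501]);


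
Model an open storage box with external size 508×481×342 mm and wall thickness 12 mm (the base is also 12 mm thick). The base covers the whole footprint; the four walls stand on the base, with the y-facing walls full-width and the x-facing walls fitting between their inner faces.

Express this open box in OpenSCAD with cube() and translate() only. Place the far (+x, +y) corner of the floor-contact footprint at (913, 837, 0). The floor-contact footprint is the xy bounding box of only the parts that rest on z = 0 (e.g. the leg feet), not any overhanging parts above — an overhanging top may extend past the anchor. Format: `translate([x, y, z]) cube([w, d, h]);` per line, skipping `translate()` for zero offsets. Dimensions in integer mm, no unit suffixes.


translate([405, 356, 0]) cube([508, 481, 12]);
translate([405, 356, 12]) cube([508, 12, 330]);
translate([405, 825, 12]) cube([508, 12, 330]);
translate([405, 368, 12]) cube([12, 457, 330]);
translate([901, 368, 12]) cube([12, 457, 330]);


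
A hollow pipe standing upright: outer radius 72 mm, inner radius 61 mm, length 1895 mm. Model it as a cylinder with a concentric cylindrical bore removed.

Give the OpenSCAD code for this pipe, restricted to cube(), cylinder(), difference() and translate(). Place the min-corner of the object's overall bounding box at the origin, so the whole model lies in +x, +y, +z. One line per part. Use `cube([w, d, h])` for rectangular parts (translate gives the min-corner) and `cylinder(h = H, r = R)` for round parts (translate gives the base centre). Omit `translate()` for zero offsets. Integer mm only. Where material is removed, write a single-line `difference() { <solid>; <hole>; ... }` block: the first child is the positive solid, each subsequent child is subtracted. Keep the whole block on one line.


difference() { translate([72, 72, 0]) cylinder(h = 1895, r = 72); translate([72, 72, 0]) cylinder(h = 1895, r = 61); }


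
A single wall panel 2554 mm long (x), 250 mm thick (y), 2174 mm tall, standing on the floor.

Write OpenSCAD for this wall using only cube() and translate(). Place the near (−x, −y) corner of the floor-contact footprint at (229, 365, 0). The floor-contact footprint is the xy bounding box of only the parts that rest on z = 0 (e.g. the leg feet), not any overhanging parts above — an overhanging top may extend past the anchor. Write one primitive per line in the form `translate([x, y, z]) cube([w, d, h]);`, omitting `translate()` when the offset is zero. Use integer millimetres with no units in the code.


translate([229, 365, 0]) cube([2554, 250, 2174]);


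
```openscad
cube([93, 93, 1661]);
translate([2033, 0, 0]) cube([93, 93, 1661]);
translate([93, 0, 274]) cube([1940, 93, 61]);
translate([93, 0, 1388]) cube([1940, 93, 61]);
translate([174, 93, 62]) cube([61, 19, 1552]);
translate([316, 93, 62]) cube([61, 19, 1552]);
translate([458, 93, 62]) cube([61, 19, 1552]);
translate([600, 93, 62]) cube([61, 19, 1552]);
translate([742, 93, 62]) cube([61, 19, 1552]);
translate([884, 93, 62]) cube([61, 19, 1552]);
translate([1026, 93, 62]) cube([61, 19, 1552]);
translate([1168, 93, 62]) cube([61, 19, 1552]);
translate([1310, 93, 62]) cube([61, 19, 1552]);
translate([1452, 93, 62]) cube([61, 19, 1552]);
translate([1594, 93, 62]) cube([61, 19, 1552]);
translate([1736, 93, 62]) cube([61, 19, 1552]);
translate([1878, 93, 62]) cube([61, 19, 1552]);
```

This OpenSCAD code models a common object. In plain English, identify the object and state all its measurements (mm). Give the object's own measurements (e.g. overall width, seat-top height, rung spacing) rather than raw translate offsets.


A fence section. Two 93×93 mm posts, 1661 mm tall, stand on the floor with a clear span of 1940 mm between their inner faces. Two horizontal rails of 93×61 mm section span the gap between the posts with their undersides at z = 274 mm and z = 1388 mm, flush with the posts' −y face. 13 pickets, each 61 mm wide, 19 mm thick and 1552 mm tall, are fixed to the +y face of the rails with their bottoms at z = 62 mm, spaced across the span with a 81 mm gap after the −x post and between neighbouring pickets, with 94 mm left before the +x post.


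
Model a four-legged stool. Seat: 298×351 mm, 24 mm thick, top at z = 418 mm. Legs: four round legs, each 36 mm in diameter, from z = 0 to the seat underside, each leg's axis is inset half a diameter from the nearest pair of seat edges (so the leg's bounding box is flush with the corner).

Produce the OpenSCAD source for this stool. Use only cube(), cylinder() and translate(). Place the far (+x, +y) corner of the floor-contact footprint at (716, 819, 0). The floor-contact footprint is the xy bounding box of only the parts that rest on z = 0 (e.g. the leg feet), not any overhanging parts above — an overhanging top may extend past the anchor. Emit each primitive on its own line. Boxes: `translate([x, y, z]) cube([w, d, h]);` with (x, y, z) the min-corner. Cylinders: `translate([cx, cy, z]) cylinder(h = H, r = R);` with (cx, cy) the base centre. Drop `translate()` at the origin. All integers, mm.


// leg_h = 418 - 24 = 394
translate([418, 468, 394]) cube([298, 351, 24]);
translate([436, 486, 0]) cylinder(h = 394, r = 18);
translate([698, 486, 0]) cylinder(h = 394, r = 18);
translate([436, 801, 0]) cylinder(h = 394, r = 18);
translate([698, 801, 0]) cylinder(h = 394, r = 18);


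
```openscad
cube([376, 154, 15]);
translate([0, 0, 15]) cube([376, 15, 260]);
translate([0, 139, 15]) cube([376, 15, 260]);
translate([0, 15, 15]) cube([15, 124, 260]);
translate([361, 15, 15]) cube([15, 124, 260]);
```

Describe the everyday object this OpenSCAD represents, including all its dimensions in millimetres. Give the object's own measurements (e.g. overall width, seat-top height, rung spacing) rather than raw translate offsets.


An open-topped rectangular box: outside dimensions 376×154×275 mm, with a uniform wall and base thickness of 15 mm. The base is a full 376×154 slab on the floor; four walls sit on top of the base. The front and back walls (the −y and +y sides) span the full width; the two side walls fit between them.


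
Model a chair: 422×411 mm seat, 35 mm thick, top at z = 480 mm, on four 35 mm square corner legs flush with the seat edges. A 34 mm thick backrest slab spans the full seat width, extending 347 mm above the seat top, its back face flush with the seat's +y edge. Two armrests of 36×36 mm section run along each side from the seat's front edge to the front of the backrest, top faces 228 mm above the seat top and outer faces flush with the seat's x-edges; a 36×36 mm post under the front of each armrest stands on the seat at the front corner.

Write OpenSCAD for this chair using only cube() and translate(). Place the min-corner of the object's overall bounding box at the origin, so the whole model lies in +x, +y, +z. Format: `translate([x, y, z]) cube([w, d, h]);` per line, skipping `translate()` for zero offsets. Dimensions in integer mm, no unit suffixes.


translate([0, 0, 445]) cube([422, 411, 35]);
cube([35, 35, 445]);
translate([387, 0, 0]) cube([35, 35, 445]);
translate([0, 376, 0]) cube([35, 35, 445]);
translate([387, 376, 0]) cube([35, 35, 445]);
translate([0, 377, 480]) cube([422, 34, 347]);
translate([0, 0, 672]) cube([36, 377, 36]);
translate([386, 0, 672]) cube([36, 377, 36]);
translate([0, 0, 480]) cube([36, 36, 192]);
translate([386, 0, 480]) cube([36, 36, 192]);


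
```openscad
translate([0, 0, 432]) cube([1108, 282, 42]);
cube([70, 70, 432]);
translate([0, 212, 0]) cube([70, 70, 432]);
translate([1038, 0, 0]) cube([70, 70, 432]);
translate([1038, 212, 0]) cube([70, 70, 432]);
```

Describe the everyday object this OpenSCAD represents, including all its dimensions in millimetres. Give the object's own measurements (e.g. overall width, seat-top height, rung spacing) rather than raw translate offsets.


A long wooden bench with a 1108 mm (x) × 282 mm (y) seat, 42 mm thick, its top surface 474 mm above the floor. Four 70 mm square legs at the seat corners, flush with the edges, run from z = 0 to the seat underside.


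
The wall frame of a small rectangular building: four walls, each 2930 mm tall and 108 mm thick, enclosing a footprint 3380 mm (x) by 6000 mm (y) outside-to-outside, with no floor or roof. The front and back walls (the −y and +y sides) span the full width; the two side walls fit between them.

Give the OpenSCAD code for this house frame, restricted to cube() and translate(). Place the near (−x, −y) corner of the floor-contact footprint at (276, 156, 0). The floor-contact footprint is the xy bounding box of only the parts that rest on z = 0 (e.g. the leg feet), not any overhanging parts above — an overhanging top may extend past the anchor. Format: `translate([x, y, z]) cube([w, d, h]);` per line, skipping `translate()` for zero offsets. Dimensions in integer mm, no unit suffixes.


translate([276, 156, 0]) cube([3380, 108, 2930]);
translate([276, 6048, 0]) cube([3380, 108, 2930]);
translate([276, 264, 0]) cube([108, 5784, 2930]);
translate([3548, 264, 0]) cube([108, 5784, 2930]);


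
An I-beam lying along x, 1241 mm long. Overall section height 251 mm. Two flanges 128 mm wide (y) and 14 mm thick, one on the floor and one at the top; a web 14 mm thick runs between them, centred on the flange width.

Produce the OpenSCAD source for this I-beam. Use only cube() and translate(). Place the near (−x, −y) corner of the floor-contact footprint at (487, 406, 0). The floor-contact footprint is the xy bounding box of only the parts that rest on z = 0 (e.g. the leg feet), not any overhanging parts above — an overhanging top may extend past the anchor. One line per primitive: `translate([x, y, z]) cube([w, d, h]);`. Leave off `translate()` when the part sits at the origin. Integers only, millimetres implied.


translate([487, 406, 0]) cube([1241, 128, 14]);
translate([487, 463, 14]) cube([1241, 14, 223]);
translate([487, 406, 237]) cube([1241, 128, 14]);


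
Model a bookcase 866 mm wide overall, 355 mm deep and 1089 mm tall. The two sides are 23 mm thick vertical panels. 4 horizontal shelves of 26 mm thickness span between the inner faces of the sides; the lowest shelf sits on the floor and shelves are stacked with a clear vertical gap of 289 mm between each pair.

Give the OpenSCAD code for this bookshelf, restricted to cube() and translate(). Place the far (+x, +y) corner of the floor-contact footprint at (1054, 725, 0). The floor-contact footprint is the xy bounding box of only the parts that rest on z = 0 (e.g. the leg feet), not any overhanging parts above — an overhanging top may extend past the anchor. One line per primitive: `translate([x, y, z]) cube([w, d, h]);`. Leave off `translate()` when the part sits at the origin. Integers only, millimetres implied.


translate([188, 370, 0]) cube([23, 355, 1089]);
translate([1031, 370, 0]) cube([23, 355, 1089]);
translate([211, 370, 0]) cube([820, 355, 26]);
translate([211, 370, 315]) cube([820, 355, 26]);
translate([211, 370, 630]) cube([820, 355, 26]);
translate([211, 370, 945]) cube([820, 355, 26]);


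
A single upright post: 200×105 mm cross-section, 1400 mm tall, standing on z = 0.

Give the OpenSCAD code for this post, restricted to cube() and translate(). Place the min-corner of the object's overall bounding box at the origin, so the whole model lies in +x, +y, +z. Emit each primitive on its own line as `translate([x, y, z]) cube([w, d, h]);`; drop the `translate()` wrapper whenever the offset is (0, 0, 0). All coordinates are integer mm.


cube([200, 105, 1400]);


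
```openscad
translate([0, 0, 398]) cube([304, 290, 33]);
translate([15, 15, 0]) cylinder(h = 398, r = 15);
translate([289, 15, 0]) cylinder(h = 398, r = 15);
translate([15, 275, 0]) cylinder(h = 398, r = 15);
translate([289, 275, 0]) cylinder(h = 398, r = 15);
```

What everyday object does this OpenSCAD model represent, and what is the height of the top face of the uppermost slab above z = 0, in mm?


A stool. The seat height is 431 mm.

A 304×290×33 slab at z = 398 on four corner cylinders — a stool. The seat top is 398 + 33 = 431 mm.


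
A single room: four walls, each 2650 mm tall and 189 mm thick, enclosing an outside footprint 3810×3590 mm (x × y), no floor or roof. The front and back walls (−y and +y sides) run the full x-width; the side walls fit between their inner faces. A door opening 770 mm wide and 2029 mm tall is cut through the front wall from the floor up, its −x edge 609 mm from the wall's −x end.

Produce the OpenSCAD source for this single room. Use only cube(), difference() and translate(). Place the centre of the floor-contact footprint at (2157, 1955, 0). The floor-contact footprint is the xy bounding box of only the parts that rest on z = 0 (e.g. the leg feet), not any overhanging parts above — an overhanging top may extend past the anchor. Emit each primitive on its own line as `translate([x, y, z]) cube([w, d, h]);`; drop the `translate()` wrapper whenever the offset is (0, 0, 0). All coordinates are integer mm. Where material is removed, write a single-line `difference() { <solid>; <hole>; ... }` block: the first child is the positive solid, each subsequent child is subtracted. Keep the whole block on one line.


difference() { translate([252, 160, 0]) cube([3810, 189, 2650]); translate([861, 160, 0]) cube([770, 189, 2029]); }
translate([252, 3561, 0]) cube([3810, 189, 2650]);
translate([252, 349, 0]) cube([189, 3212, 2650]);
translate([3873, 349, 0]) cube([189, 3212, 2650]);


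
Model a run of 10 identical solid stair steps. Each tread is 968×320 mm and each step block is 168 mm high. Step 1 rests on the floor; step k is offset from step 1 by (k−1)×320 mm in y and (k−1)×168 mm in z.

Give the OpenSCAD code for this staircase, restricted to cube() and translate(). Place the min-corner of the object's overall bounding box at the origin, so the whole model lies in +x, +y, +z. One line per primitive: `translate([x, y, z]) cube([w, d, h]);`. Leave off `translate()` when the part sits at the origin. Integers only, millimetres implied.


cube([968, 320, 168]);
translate([0, 320, 168]) cube([968, 320, 168]);
translate([0, 640, 336]) cube([968, 320, 168]);
translate([0, 960, 504]) cube([968, 320, 168]);
translate([0, 1280, 672]) cube([968, 320, 168]);
translate([0, 1600, 840]) cube([968, 320, 168]);
translate([0, 1920, 1008]) cube([968, 320, 168]);
translate([0, 2240, 1176]) cube([968, 320, 168]);
translate([0, 2560, 1344]) cube([968, 320, 168]);
translate([0, 2880, 1512]) cube([968, 320, 168]);


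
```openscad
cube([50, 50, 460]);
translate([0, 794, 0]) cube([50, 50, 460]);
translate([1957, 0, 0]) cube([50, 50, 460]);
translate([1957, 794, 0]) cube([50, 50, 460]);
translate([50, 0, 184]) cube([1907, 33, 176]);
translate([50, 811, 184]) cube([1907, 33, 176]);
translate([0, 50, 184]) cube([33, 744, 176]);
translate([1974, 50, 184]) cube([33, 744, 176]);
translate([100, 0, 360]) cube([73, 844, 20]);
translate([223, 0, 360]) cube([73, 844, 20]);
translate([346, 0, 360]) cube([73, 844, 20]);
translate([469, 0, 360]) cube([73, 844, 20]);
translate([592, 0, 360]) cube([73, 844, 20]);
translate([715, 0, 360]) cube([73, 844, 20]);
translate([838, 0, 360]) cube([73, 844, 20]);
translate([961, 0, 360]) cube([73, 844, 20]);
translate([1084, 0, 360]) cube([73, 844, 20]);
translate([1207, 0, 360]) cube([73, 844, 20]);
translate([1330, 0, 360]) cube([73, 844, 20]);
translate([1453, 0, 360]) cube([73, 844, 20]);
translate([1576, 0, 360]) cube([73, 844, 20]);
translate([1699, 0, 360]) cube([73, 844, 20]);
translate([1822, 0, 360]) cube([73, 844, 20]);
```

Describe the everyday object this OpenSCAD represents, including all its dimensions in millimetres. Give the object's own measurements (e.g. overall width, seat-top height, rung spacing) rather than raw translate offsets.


A bed frame 2007 mm long (x) by 844 mm wide (y). Four 50×50 mm corner posts, 460 mm tall, at the corners of the footprint. Four rails of 33 mm thickness and 176 mm height run between adjacent posts with their undersides at z = 184 mm, their outer faces flush with the outside of the frame (the two x-running rails run between the posts' inner faces; the two y-running rails run between the posts' inner faces). 15 slats, each 73 mm wide (x) and 20 mm thick, lie across the top of the two x-running rails, running the full 844 mm width of the frame in y; along x they sit between the end posts with a 50 mm gap after the −x posts and between neighbouring slats, leaving 62 mm before the +x posts.


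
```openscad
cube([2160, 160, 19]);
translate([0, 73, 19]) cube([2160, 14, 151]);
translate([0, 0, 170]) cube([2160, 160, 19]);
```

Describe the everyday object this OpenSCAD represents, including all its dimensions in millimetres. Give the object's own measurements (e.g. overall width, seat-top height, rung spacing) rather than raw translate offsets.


An I-beam lying along x, 2160 mm long. Overall section height 189 mm. Two flanges 160 mm wide (y) and 19 mm thick, one on the floor and one at the top; a web 14 mm thick runs between them, centred on the flange width.


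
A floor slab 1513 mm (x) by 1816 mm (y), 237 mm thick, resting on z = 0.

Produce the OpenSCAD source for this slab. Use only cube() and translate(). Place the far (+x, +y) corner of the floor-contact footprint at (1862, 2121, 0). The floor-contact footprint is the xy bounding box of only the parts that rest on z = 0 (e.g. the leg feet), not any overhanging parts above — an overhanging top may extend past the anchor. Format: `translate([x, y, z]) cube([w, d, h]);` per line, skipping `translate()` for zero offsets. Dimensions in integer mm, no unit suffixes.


translate([349, 305, 0]) cube([1513, 1816, 237]);


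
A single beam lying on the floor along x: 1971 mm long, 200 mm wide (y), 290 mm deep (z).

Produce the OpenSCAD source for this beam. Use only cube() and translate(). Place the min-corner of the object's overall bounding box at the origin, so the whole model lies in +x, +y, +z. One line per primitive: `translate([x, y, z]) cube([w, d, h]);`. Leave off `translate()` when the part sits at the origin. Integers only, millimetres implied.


cube([1971, 200, 290]);


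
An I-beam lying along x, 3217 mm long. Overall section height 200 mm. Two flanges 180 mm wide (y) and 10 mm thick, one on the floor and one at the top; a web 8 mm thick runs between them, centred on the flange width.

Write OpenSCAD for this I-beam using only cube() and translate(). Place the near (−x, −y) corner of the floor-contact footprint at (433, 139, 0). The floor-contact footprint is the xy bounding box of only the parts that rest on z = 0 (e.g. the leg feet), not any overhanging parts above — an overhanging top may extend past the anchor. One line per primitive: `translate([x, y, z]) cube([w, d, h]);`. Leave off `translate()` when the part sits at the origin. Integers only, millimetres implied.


translate([433, 139, 0]) cube([3217, 180, 10]);
translate([433, 225, 10]) cube([3217, 8, 180]);
translate([433, 139, 190]) cube([3217, 180, 10]);


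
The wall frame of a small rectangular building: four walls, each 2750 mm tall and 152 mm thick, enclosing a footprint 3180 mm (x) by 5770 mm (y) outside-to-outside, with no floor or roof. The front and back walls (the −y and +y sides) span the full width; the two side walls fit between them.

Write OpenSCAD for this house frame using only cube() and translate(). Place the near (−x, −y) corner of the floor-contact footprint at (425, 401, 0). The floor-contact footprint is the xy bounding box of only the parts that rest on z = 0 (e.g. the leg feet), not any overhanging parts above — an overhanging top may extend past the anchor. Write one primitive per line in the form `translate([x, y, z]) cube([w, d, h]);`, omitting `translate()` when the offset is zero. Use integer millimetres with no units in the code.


translate([425, 401, 0]) cube([3180, 152, 2750]);
translate([425, 6019, 0]) cube([3180, 152, 2750]);
translate([425, 553, 0]) cube([152, 5466, 2750]);
translate([3453, 553, 0]) cube([152, 5466, 2750]);


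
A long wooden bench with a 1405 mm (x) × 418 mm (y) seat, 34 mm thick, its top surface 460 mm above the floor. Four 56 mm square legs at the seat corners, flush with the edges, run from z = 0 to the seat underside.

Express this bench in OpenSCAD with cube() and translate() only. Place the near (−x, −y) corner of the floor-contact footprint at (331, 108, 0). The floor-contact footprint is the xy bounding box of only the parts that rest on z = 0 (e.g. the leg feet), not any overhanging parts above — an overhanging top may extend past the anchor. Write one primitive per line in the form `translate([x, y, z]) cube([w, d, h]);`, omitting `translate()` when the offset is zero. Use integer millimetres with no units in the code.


// leg_h = 460 − 34 = 426
translate([331, 108, 426]) cube([1405, 418, 34]);
translate([331, 108, 0]) cube([56, 56, 426]);
translate([331, 470, 0]) cube([56, 56, 426]);
translate([1680, 108, 0]) cube([56, 56, 426]);
translate([1680, 470, 0]) cube([56, 56, 426]);


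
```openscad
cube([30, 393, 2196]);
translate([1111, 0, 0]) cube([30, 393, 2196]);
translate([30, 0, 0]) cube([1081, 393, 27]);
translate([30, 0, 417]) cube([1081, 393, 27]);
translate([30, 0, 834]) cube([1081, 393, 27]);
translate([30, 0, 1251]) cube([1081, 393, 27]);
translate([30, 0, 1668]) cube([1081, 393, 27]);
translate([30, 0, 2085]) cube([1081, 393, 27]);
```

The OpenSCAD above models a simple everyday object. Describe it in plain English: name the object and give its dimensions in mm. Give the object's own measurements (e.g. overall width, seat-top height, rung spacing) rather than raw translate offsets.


An open bookshelf. Two side panels, each 30 mm thick, 393 mm deep and 2196 mm tall, stand 1141 mm apart (outside-to-outside). Between them sit 6 shelves, each 27 mm thick and 393 mm deep, spanning the full gap between the sides. The bottom shelf rests on the floor (its underside at z = 0) and the clear gap between one shelf's top and the next shelf's underside is 390 mm.
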